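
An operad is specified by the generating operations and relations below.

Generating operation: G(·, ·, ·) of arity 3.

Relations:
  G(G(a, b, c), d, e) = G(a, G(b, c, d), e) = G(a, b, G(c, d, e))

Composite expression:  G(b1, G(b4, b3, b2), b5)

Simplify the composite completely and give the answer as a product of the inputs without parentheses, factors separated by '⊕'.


All parenthesizations of G agree; list the b-inputs left to right.
G(b4, b3, b2) linearizes to b4 ⊕ b3 ⊕ b2
G(b1, G(b4, b3, b2), b5) linearizes to b1 ⊕ b4 ⊕ b3 ⊕ b2 ⊕ b5

b1 ⊕ b4 ⊕ b3 ⊕ b2 ⊕ b5


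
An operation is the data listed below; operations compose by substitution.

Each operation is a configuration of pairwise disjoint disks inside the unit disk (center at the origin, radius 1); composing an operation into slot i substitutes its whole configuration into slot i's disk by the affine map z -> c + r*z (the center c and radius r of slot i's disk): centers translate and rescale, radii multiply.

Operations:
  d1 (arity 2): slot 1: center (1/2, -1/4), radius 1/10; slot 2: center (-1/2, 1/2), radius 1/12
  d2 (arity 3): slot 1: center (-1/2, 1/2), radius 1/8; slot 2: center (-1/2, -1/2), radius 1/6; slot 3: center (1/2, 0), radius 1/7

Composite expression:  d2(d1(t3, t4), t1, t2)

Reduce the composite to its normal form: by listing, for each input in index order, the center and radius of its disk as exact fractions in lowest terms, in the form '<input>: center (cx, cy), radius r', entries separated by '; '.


Each t-disk chains the slot maps above it in d2; radii multiply.
t3: after 2 affine steps, its disk has center (-7/16, 15/32), radius 1/80
t4: after 2 affine steps, its disk has center (-9/16, 9/16), radius 1/96
t1: after 1 affine step, its disk has center (-1/2, -1/2), radius 1/6
t2: after 1 affine step, its disk has center (1/2, 0), radius 1/7

t1: center (-1/2, -1/2), radius 1/6; t2: center (1/2, 0), radius 1/7; t3: center (-7/16, 15/32), radius 1/80; t4: center (-9/16, 9/16), radius 1/96


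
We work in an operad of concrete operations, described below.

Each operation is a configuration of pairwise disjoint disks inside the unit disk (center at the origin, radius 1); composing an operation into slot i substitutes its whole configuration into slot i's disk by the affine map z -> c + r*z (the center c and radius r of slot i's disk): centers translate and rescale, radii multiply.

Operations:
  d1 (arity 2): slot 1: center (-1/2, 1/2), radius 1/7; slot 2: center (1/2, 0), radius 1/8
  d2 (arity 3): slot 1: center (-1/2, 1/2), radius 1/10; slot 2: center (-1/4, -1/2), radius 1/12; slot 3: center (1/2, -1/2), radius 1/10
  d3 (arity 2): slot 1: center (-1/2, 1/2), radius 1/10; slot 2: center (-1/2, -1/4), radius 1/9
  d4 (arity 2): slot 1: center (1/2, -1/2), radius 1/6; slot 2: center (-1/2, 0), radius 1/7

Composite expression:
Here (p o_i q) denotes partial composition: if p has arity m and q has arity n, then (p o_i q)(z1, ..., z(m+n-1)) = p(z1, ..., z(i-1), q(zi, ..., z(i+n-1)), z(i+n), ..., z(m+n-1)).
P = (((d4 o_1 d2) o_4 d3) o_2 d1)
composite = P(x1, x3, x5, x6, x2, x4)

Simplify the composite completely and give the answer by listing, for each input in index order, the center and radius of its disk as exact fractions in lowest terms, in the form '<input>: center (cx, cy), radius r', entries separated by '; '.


Only the slot chain above each x matters under d4; compose those maps.
for x1, the 2-step affine chain lands on center (5/12, -5/12), radius 1/60
for x3, the 3-step affine chain lands on center (65/144, -83/144), radius 1/504
for x5, the 3-step affine chain lands on center (67/144, -7/12), radius 1/576
for x6, the 2-step affine chain lands on center (7/12, -7/12), radius 1/60
for x2, the 2-step affine chain lands on center (-4/7, 1/14), radius 1/70
for x4, the 2-step affine chain lands on center (-4/7, -1/28), radius 1/63

x1: center (5/12, -5/12), radius 1/60; x2: center (-4/7, 1/14), radius 1/70; x3: center (65/144, -83/144), radius 1/504; x4: center (-4/7, -1/28), radius 1/63; x5: center (67/144, -7/12), radius 1/576; x6: center (7/12, -7/12), radius 1/60


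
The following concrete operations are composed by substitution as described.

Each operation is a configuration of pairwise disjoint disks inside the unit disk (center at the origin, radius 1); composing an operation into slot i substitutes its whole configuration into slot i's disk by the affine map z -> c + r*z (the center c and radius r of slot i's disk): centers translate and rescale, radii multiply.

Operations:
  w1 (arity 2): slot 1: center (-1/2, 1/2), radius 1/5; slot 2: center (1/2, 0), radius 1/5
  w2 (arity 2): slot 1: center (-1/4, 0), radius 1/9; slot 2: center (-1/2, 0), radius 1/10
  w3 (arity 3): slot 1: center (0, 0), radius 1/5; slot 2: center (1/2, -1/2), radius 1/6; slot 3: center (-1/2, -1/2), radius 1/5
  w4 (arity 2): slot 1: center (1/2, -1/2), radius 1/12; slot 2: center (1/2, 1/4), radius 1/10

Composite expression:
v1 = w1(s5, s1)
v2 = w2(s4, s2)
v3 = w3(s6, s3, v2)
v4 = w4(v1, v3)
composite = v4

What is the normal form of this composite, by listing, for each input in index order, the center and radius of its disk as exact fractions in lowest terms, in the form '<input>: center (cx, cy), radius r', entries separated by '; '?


s1: center (13/24, -1/2), radius 1/60; s2: center (11/25, 1/5), radius 1/500; s3: center (11/20, 1/5), radius 1/60; s4: center (89/200, 1/5), radius 1/450; s5: center (11/24, -11/24), radius 1/60; s6: center (1/2, 1/4), radius 1/50

Each s-disk chains the slot maps above it in w4; radii multiply.
tracing s5 down its 2-map path: center (11/24, -11/24), radius 1/60
tracing s1 down its 2-map path: center (13/24, -1/2), radius 1/60
tracing s6 down its 2-map path: center (1/2, 1/4), radius 1/50
tracing s3 down its 2-map path: center (11/20, 1/5), radius 1/60
tracing s4 down its 3-map path: center (89/200, 1/5), radius 1/450
tracing s2 down its 3-map path: center (11/25, 1/5), radius 1/500


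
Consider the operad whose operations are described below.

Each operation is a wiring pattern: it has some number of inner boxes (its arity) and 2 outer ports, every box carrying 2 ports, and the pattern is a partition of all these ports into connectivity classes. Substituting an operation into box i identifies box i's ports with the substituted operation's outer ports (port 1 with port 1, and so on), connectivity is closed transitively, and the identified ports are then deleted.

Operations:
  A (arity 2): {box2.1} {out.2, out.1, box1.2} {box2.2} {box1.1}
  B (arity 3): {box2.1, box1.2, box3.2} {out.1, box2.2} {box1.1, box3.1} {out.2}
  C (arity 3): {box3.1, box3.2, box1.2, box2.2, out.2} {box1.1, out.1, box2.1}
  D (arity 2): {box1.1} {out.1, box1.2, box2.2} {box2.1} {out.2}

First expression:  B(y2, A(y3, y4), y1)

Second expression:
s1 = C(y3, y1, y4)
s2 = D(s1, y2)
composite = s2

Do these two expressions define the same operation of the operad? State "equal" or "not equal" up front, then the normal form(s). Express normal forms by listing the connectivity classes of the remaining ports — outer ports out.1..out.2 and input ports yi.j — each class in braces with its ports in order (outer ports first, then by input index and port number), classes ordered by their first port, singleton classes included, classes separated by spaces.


not equal: they reduce to {out.1, y1.2, y2.2, y3.2} {out.2} {y1.1, y2.1} {y3.1} {y4.1} {y4.2} and {out.1, y1.2, y2.2, y3.2, y4.1, y4.2} {out.2} {y1.1, y3.1} {y2.1}


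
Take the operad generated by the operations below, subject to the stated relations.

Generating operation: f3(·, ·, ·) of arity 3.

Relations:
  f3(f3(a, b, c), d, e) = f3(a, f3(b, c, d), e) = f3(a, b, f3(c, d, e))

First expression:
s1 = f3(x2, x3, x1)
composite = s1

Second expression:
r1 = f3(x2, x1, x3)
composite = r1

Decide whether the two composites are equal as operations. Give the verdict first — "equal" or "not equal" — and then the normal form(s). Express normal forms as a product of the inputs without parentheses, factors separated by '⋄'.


not equal; the first gives x2 ⋄ x3 ⋄ x1 and the second x2 ⋄ x1 ⋄ x3


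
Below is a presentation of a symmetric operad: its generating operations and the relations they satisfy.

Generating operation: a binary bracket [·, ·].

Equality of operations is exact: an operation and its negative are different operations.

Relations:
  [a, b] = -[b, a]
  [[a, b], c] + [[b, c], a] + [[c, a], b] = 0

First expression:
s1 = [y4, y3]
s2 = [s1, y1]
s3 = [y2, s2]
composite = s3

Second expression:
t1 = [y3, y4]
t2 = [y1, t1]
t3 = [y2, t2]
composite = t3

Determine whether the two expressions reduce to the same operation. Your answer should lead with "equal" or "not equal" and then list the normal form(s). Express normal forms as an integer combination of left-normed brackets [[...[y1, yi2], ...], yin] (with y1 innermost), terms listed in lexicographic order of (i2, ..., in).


equal; both compose to -[[[y1, y3], y4], y2] + [[[y1, y4], y3], y2]

Normal form of the first expression: -[[[y1, y3], y4], y2] + [[[y1, y4], y3], y2]
Normal form of the second expression: -[[[y1, y3], y4], y2] + [[[y1, y4], y3], y2]
Same normal form: equal.


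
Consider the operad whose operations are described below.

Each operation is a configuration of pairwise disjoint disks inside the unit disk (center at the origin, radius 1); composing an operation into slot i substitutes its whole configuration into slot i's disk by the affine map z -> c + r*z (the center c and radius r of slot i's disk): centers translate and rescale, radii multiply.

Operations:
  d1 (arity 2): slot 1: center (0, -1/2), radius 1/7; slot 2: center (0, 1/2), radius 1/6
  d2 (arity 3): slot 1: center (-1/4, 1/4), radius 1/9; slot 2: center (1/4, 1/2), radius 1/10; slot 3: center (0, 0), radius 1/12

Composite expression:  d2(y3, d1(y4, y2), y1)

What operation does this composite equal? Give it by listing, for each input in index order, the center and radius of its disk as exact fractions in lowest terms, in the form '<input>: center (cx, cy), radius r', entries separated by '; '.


Affine substitution under d2: radii multiply and y-centers shift.
input y3: composing its 1 substitution step yields center (-1/4, 1/4), radius 1/9
input y4: composing its 2 substitution steps yields center (1/4, 9/20), radius 1/70
input y2: composing its 2 substitution steps yields center (1/4, 11/20), radius 1/60
input y1: composing its 1 substitution step yields center (0, 0), radius 1/12

y1: center (0, 0), radius 1/12; y2: center (1/4, 11/20), radius 1/60; y3: center (-1/4, 1/4), radius 1/9; y4: center (1/4, 9/20), radius 1/70


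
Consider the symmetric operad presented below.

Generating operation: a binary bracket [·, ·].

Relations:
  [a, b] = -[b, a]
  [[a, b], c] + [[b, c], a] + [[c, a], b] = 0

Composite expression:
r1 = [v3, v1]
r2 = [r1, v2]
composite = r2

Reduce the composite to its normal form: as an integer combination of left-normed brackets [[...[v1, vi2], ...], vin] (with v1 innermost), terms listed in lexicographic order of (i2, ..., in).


-[[v1, v3], v2]

A multilinear Lie element is pinned by v1-initial words (v1 innermost).
Composite bracket: [[v3, v1], v2]
Full expansion: 4 signed words from ab - ba (2^2 = 4).
Coefficients come from the v1-initial words:
  sign of v1v3v2 is -1, so it contributes -[[v1, v3], v2]


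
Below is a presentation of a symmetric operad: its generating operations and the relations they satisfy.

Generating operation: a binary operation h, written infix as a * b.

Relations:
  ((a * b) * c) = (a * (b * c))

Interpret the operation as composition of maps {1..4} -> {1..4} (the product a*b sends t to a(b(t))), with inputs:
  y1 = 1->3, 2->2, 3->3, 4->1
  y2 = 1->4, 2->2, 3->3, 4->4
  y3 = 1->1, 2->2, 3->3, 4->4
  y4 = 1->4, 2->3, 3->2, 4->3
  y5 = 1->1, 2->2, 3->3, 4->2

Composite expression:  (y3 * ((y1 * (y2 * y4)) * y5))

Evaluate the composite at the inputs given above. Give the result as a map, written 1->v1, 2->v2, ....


(y2 * y4) = 1->4, 2->3, 3->2, 4->3
(y1 * (y2 * y4)) = 1->1, 2->3, 3->2, 4->3
((y1 * (y2 * y4)) * y5) = 1->1, 2->3, 3->2, 4->3
(y3 * ((y1 * (y2 * y4)) * y5)) = 1->1, 2->3, 3->2, 4->3

1->1, 2->3, 3->2, 4->3


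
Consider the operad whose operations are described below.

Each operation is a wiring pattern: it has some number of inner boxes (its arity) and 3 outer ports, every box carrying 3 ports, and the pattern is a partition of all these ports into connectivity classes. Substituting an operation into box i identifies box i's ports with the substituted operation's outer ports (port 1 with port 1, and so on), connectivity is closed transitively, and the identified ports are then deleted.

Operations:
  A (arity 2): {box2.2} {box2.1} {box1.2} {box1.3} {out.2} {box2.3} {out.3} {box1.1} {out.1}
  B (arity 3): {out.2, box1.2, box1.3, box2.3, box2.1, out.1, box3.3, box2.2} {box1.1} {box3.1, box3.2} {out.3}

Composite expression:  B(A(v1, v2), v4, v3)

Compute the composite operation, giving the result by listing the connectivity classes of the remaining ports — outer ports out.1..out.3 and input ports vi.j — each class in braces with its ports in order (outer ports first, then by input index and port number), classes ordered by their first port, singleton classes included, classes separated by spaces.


Treat the ports identified at B as solder joints: merge, then drop.
composing A on (v1, v2), with out.j its own outer ports: {out.1} {out.2} {out.3} {v1.1} {v1.2} {v1.3} {v2.1} {v2.2} {v2.3}
composing B on (v1, v2, v4, v3), with out.j its own outer ports: {out.1, out.2, v3.3, v4.1, v4.2, v4.3} {out.3} {v1.1} {v1.2} {v1.3} {v2.1} {v2.2} {v2.3} {v3.1, v3.2}

{out.1, out.2, v3.3, v4.1, v4.2, v4.3} {out.3} {v1.1} {v1.2} {v1.3} {v2.1} {v2.2} {v2.3} {v3.1, v3.2}


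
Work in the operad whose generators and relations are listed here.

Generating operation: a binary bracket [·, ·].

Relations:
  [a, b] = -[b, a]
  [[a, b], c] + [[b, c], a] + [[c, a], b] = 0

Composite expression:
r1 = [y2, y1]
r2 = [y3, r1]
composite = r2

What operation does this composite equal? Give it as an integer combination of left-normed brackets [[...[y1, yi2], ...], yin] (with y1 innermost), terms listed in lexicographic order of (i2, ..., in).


[[y1, y2], y3]

Expand each bracket as ab - ba; the y1-initial words give the coefficients.
Composite bracket: [y3, [y2, y1]]
Full expansion: 4 signed words from ab - ba (2^2 = 4).
Keep just the words that open with y1:
  y1y2y3 appears with sign +1, giving the term +[[y1, y2], y3]


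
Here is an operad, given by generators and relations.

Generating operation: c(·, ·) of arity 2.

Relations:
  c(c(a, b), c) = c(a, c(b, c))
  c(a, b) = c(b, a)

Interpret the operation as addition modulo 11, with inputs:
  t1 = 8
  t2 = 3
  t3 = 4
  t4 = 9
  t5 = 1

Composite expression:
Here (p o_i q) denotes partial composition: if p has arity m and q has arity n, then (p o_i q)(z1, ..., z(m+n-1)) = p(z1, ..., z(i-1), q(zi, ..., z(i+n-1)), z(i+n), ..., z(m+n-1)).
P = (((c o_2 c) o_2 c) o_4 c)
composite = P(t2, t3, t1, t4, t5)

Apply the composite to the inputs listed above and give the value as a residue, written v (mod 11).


3 (mod 11)

c(t3, t1) = 1
c(t4, t5) = 10
c(c(t3, t1), c(t4, t5)) = 0
c(t2, c(c(t3, t1), c(t4, t5))) = 3


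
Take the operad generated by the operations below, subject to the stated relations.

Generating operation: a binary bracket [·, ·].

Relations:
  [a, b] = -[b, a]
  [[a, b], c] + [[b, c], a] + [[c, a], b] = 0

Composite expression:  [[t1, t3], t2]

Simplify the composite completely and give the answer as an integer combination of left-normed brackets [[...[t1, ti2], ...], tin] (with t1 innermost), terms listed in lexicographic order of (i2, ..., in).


[[t1, t3], t2]

A multilinear Lie element is pinned by t1-initial words (t1 innermost).
Composite bracket: [[t1, t3], t2]
Applying ab - ba throughout gives 4 signed words (2^2 = 4).
Coefficients come from the t1-initial words:
  sign of t1t3t2 is +1, so it contributes +[[t1, t3], t2]


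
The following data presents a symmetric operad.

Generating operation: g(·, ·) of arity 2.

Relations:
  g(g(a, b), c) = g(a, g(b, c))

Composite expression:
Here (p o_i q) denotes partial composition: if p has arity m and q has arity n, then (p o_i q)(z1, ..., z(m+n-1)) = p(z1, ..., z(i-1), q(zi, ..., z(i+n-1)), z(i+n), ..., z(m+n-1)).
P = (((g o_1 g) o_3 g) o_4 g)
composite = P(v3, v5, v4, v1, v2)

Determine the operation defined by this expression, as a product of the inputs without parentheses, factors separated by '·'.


v3 · v5 · v4 · v1 · v2

Under associativity of g, the answer is the v's in reading order.
g(v3, v5) collapses to v3 · v5
g(v1, v2) collapses to v1 · v2
g(v4, g(v1, v2)) collapses to v4 · v1 · v2
g(g(v3, v5), g(v4, g(v1, v2))) collapses to v3 · v5 · v4 · v1 · v2


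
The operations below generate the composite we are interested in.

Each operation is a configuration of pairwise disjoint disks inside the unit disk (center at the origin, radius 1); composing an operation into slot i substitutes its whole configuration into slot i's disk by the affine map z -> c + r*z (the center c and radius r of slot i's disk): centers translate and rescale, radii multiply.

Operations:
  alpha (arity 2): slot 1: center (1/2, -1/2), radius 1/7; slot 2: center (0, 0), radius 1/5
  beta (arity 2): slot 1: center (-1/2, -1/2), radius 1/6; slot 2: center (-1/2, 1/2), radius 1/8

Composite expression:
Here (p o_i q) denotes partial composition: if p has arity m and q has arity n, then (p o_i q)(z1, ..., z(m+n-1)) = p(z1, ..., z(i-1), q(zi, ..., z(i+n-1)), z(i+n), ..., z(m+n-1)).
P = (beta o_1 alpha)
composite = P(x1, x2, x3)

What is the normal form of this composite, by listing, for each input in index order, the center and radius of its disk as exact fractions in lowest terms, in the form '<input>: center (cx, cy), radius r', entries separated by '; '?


Only the slot chain above each x matters under beta; compose those maps.
x1: after 2 affine steps, its disk has center (-5/12, -7/12), radius 1/42
x2: after 2 affine steps, its disk has center (-1/2, -1/2), radius 1/30
x3: after 1 affine step, its disk has center (-1/2, 1/2), radius 1/8

x1: center (-5/12, -7/12), radius 1/42; x2: center (-1/2, -1/2), radius 1/30; x3: center (-1/2, 1/2), radius 1/8


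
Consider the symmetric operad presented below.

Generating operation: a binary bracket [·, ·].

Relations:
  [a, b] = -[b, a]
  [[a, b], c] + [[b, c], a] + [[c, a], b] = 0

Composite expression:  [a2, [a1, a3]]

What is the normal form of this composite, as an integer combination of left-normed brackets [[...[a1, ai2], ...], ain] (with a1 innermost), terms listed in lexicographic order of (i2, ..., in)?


Antisymmetry and Jacobi reduce to a1-anchored left-normed brackets.
Composite bracket: [a2, [a1, a3]]
Under [a, b] = ab - ba we get 4 signed associative words (2^2 = 4).
Collect the words opening with a1:
  from a1a3a2, sign -1: term -[[a1, a3], a2]

-[[a1, a3], a2]


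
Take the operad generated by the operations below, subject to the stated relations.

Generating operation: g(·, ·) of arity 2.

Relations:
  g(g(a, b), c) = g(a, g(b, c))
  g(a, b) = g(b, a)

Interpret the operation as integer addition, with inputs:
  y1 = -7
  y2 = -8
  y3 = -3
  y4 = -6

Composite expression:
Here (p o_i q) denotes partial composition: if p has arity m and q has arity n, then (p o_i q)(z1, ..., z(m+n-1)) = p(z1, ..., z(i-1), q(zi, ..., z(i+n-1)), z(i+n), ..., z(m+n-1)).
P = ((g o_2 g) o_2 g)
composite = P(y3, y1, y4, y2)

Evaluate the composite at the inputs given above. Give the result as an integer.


g(y1, y4) = -13
g(g(y1, y4), y2) = -21
g(y3, g(g(y1, y4), y2)) = -24

-24


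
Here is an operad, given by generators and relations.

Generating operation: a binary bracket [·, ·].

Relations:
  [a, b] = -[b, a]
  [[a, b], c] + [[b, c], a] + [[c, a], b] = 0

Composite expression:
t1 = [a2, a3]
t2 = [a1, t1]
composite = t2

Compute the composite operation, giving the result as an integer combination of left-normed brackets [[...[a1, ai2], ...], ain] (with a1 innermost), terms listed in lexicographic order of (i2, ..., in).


Skip Jacobi rewriting: expand, keep a1-initial words, read off terms.
Composite bracket: [a1, [a2, a3]]
Under [a, b] = ab - ba we get 4 signed associative words (2^2 = 4).
The a1-initial words carry the normal form:
  word a1a2a3 has sign +1, contributing +[[a1, a2], a3]
  word a1a3a2 has sign -1, contributing -[[a1, a3], a2]

[[a1, a2], a3] - [[a1, a3], a2]


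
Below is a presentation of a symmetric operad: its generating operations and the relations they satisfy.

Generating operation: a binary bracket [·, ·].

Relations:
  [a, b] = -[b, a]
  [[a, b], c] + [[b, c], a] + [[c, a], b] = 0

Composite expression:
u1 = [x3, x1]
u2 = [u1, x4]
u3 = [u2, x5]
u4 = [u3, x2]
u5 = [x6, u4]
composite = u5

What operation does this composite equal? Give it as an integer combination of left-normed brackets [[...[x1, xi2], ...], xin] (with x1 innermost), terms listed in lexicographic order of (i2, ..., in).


[[[[[x1, x3], x4], x5], x2], x6]

In the tensor algebra, words opening x1 carry the x1-anchored form.
Composite bracket: [x6, [[[[x3, x1], x4], x5], x2]]
Each bracket splits as ab - ba, giving 32 signed words (2^5 = 32).
Collect the words opening with x1:
  x1x3x4x5x2x6 (sign +1) contributes +[[[[[x1, x3], x4], x5], x2], x6]


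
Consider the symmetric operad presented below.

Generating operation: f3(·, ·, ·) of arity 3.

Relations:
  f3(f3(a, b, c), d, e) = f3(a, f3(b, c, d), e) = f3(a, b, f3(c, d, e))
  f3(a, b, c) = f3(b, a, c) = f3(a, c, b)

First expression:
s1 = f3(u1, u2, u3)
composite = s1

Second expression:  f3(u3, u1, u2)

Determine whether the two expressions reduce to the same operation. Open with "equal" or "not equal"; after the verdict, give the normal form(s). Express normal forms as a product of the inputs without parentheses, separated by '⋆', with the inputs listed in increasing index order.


equal: each reduces to u1 ⋆ u2 ⋆ u3

The first expression, normalized: u1 ⋆ u2 ⋆ u3
The second expression, normalized: u1 ⋆ u2 ⋆ u3
Both agree, so they are equal.


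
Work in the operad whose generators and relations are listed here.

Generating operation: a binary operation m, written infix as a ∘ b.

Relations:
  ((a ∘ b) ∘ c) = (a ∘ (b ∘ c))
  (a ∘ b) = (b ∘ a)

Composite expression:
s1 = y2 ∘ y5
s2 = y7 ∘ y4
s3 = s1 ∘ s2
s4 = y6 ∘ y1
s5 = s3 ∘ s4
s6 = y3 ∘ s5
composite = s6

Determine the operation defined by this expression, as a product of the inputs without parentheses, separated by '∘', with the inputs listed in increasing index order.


y1 ∘ y2 ∘ y3 ∘ y4 ∘ y5 ∘ y6 ∘ y7

Any arrangement under m is one operation, so sort the y-inputs.
(y2 ∘ y5) unparenthesizes to y2 ∘ y5
(y7 ∘ y4) unparenthesizes to y7 ∘ y4
((y2 ∘ y5) ∘ (y7 ∘ y4)) unparenthesizes to y2 ∘ y5 ∘ y7 ∘ y4
(y6 ∘ y1) unparenthesizes to y6 ∘ y1
(((y2 ∘ y5) ∘ (y7 ∘ y4)) ∘ (y6 ∘ y1)) unparenthesizes to y2 ∘ y5 ∘ y7 ∘ y4 ∘ y6 ∘ y1
(y3 ∘ (((y2 ∘ y5) ∘ (y7 ∘ y4)) ∘ (y6 ∘ y1))) unparenthesizes to y3 ∘ y2 ∘ y5 ∘ y7 ∘ y4 ∘ y6 ∘ y1
reordering the factors by index: y1 ∘ y2 ∘ y3 ∘ y4 ∘ y5 ∘ y6 ∘ y7


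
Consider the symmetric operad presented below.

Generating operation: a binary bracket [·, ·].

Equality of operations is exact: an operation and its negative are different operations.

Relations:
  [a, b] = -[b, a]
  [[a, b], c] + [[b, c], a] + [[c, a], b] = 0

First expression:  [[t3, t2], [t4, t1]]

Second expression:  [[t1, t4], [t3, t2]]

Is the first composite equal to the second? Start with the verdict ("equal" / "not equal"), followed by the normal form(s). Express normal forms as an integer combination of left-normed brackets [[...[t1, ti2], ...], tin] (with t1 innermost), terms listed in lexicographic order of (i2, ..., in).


equal — both sides give -[[[t1, t4], t2], t3] + [[[t1, t4], t3], t2]

The first expression reduces to -[[[t1, t4], t2], t3] + [[[t1, t4], t3], t2]
The second expression reduces to -[[[t1, t4], t2], t3] + [[[t1, t4], t3], t2]
The normal forms match — equal.


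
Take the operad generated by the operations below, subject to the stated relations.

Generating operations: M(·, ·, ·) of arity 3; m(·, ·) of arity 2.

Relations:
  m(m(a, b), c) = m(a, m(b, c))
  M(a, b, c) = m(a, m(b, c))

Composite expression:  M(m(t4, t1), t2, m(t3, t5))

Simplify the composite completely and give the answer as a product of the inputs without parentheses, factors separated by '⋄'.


t4 ⋄ t1 ⋄ t2 ⋄ t3 ⋄ t5

Key point: M is associative — brackets drop, the t-order remains.
m(t4, t1) reduces to t4 ⋄ t1
m(t3, t5) reduces to t3 ⋄ t5
M(m(t4, t1), t2, m(t3, t5)) reduces to t4 ⋄ t1 ⋄ t2 ⋄ t3 ⋄ t5


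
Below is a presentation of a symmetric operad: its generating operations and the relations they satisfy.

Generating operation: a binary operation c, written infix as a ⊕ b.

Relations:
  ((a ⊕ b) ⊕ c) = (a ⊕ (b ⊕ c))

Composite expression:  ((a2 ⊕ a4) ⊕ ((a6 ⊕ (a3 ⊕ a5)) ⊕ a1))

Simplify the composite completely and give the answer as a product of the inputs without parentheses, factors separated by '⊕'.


Associativity of c dissolves the nesting; only the a-input order survives.
(a2 ⊕ a4) flattens to a2 ⊕ a4
(a3 ⊕ a5) flattens to a3 ⊕ a5
(a6 ⊕ (a3 ⊕ a5)) flattens to a6 ⊕ a3 ⊕ a5
((a6 ⊕ (a3 ⊕ a5)) ⊕ a1) flattens to a6 ⊕ a3 ⊕ a5 ⊕ a1
((a2 ⊕ a4) ⊕ ((a6 ⊕ (a3 ⊕ a5)) ⊕ a1)) flattens to a2 ⊕ a4 ⊕ a6 ⊕ a3 ⊕ a5 ⊕ a1

a2 ⊕ a4 ⊕ a6 ⊕ a3 ⊕ a5 ⊕ a1


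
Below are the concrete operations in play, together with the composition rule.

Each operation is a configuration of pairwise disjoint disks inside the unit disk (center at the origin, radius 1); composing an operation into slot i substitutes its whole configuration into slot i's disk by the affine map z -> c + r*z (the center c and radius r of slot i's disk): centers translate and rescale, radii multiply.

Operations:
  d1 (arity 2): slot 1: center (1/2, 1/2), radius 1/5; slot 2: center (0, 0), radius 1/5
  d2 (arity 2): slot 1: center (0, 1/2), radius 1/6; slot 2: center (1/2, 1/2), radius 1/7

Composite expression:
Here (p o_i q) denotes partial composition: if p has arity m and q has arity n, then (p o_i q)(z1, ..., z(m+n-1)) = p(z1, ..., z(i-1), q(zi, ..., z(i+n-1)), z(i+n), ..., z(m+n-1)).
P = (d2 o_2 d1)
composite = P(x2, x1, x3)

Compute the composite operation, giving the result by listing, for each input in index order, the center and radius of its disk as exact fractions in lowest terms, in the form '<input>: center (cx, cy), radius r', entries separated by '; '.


x1: center (4/7, 4/7), radius 1/35; x2: center (0, 1/2), radius 1/6; x3: center (1/2, 1/2), radius 1/35

Follow each x-input down from d2: c' goes to c + r*c', radius to r*r'.
tracing x2 down its 1-map path: center (0, 1/2), radius 1/6
tracing x1 down its 2-map path: center (4/7, 4/7), radius 1/35
tracing x3 down its 2-map path: center (1/2, 1/2), radius 1/35


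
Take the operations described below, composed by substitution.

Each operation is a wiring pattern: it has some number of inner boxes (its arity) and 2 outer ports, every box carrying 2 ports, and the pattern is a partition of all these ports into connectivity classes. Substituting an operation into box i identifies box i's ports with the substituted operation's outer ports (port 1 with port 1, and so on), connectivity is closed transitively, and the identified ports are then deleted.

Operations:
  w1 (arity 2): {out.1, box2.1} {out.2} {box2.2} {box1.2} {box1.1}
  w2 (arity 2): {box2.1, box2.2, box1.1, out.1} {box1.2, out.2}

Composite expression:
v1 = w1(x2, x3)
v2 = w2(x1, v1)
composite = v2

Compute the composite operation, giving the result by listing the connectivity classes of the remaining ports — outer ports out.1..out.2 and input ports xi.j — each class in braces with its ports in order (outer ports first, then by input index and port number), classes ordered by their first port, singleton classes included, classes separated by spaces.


{out.1, x1.1, x3.1} {out.2, x1.2} {x2.1} {x2.2} {x3.2}

Connectivity passes through glued w2-boundaries; trace each wire chain.
through w1, on inputs (x2, x3): {out.1, x3.1} {out.2} {x2.1} {x2.2} {x3.2} (out.j = stage outer ports)
through w2, on inputs (x1, x2, x3): {out.1, x1.1, x3.1} {out.2, x1.2} {x2.1} {x2.2} {x3.2} (out.j = stage outer ports)


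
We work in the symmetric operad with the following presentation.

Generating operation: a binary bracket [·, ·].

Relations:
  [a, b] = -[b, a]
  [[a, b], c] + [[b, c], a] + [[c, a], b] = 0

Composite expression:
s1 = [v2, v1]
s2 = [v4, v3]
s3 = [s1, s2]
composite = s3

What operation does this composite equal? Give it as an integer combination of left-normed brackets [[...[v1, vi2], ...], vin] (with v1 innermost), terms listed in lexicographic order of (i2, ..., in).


[[[v1, v2], v3], v4] - [[[v1, v2], v4], v3]


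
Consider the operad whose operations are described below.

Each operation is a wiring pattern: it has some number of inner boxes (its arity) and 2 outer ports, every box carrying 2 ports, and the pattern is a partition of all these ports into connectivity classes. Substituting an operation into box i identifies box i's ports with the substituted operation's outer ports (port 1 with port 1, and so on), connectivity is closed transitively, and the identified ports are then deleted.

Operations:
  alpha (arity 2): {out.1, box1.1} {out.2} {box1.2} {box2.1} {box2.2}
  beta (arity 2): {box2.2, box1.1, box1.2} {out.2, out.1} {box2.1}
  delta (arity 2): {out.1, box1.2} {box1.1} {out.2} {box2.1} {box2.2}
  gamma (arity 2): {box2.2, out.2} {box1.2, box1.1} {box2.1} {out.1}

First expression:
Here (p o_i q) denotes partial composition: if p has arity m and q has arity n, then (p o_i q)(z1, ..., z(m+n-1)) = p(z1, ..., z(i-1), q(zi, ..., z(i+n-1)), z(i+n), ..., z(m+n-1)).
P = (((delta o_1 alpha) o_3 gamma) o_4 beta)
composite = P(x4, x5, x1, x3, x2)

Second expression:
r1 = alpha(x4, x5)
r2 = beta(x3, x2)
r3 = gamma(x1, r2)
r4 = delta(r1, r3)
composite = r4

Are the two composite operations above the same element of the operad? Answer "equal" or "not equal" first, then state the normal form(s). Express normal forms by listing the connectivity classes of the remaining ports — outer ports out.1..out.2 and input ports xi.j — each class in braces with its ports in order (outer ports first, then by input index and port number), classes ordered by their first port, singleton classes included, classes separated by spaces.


equal; both compose to {out.1} {out.2} {x1.1, x1.2} {x2.1} {x2.2, x3.1, x3.2} {x4.1} {x4.2} {x5.1} {x5.2}


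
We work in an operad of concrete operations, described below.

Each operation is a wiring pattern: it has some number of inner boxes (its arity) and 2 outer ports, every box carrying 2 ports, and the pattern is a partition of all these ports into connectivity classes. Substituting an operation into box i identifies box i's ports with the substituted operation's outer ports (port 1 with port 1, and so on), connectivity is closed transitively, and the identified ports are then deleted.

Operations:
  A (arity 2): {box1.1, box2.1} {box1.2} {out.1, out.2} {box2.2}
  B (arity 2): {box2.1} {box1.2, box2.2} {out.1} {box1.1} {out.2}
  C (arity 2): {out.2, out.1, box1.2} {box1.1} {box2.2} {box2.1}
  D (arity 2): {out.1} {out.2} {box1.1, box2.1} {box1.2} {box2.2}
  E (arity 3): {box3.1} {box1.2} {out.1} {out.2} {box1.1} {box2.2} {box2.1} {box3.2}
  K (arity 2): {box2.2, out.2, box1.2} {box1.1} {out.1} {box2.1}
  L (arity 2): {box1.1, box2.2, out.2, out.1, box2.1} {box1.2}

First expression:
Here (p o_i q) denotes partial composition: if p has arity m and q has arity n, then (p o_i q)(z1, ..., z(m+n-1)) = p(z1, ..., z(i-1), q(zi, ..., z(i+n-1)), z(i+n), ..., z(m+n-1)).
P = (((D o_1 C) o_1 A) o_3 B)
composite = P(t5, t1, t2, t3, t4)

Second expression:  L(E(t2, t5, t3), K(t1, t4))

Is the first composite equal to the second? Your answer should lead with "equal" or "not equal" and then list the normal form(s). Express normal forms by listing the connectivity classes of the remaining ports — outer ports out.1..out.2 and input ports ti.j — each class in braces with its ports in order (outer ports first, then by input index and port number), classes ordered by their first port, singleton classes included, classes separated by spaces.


not equal: they reduce to {out.1} {out.2} {t1.1, t5.1} {t1.2} {t2.1} {t2.2, t3.2} {t3.1} {t4.1} {t4.2} {t5.2} and {out.1, out.2, t1.2, t4.2} {t1.1} {t2.1} {t2.2} {t3.1} {t3.2} {t4.1} {t5.1} {t5.2}

Normal form of the first expression: {out.1} {out.2} {t1.1, t5.1} {t1.2} {t2.1} {t2.2, t3.2} {t3.1} {t4.1} {t4.2} {t5.2}
Normal form of the second expression: {out.1, out.2, t1.2, t4.2} {t1.1} {t2.1} {t2.2} {t3.1} {t3.2} {t4.1} {t5.1} {t5.2}
No match — not equal.


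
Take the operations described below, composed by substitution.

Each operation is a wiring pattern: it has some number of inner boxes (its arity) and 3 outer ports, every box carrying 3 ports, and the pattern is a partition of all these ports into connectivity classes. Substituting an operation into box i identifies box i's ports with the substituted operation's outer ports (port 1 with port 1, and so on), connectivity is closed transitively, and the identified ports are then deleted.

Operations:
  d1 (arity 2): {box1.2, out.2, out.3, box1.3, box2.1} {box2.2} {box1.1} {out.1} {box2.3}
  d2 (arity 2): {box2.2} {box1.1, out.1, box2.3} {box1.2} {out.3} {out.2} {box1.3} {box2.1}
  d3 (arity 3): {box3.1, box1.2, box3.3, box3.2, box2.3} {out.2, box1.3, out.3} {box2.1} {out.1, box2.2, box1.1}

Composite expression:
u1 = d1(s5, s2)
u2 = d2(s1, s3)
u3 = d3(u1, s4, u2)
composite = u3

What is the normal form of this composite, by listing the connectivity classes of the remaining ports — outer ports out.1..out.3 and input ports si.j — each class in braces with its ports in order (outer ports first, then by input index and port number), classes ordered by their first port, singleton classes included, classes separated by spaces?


{out.1, s4.2} {out.2, out.3, s1.1, s2.1, s3.3, s4.3, s5.2, s5.3} {s1.2} {s1.3} {s2.2} {s2.3} {s3.1} {s3.2} {s4.1} {s5.1}

After gluing at d3, chains via deleted ports link the s-ports.
d1 over (s5, s2) gives {out.1} {out.2, out.3, s2.1, s5.2, s5.3} {s2.2} {s2.3} {s5.1}, out.j being that stage's outer ports
d2 over (s1, s3) gives {out.1, s1.1, s3.3} {out.2} {out.3} {s1.2} {s1.3} {s3.1} {s3.2}, out.j being that stage's outer ports
d3 over (s5, s2, s4, s1, s3) gives {out.1, s4.2} {out.2, out.3, s1.1, s2.1, s3.3, s4.3, s5.2, s5.3} {s1.2} {s1.3} {s2.2} {s2.3} {s3.1} {s3.2} {s4.1} {s5.1}, out.j being that stage's outer ports


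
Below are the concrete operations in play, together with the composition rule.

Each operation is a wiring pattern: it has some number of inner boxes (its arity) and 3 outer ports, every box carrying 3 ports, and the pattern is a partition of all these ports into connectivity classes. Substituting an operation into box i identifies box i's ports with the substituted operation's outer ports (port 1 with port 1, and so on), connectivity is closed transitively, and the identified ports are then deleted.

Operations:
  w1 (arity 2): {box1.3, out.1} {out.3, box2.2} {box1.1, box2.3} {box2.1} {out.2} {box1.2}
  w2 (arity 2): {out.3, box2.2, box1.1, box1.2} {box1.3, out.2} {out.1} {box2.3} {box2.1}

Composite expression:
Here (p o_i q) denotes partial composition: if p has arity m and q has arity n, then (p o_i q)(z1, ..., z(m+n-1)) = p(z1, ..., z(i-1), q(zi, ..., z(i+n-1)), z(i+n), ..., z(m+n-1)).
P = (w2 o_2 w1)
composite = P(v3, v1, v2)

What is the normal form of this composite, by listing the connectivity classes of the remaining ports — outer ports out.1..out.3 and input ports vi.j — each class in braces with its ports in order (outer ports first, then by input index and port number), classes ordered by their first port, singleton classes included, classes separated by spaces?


After gluing at w2, chains via deleted ports link the v-ports.
composing w1 on (v1, v2), with out.j its own outer ports: {out.1, v1.3} {out.2} {out.3, v2.2} {v1.1, v2.3} {v1.2} {v2.1}
composing w2 on (v3, v1, v2), with out.j its own outer ports: {out.1} {out.2, v3.3} {out.3, v3.1, v3.2} {v1.1, v2.3} {v1.2} {v1.3} {v2.1} {v2.2}

{out.1} {out.2, v3.3} {out.3, v3.1, v3.2} {v1.1, v2.3} {v1.2} {v1.3} {v2.1} {v2.2}


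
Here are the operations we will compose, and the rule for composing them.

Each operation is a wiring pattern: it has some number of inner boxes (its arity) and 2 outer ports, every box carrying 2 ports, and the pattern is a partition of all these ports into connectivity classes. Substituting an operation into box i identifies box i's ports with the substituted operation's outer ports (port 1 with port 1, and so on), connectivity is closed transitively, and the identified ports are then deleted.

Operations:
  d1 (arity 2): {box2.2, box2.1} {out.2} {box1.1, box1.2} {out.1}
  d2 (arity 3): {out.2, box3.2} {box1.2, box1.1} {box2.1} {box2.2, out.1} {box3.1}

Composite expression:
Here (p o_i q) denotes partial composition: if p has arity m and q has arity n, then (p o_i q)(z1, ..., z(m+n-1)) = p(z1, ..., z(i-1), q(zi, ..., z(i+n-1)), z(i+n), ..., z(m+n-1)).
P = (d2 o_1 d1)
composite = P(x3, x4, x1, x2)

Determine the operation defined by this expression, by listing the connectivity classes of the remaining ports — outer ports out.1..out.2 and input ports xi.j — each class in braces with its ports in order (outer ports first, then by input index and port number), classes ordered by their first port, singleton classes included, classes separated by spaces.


{out.1, x1.2} {out.2, x2.2} {x1.1} {x2.1} {x3.1, x3.2} {x4.1, x4.2}

Treat the ports identified at d2 as solder joints: merge, then drop.
the subtree at d1 composes to {out.1} {out.2} {x3.1, x3.2} {x4.1, x4.2} on (x3, x4); out.j = own outer ports
the subtree at d2 composes to {out.1, x1.2} {out.2, x2.2} {x1.1} {x2.1} {x3.1, x3.2} {x4.1, x4.2} on (x3, x4, x1, x2); out.j = own outer ports


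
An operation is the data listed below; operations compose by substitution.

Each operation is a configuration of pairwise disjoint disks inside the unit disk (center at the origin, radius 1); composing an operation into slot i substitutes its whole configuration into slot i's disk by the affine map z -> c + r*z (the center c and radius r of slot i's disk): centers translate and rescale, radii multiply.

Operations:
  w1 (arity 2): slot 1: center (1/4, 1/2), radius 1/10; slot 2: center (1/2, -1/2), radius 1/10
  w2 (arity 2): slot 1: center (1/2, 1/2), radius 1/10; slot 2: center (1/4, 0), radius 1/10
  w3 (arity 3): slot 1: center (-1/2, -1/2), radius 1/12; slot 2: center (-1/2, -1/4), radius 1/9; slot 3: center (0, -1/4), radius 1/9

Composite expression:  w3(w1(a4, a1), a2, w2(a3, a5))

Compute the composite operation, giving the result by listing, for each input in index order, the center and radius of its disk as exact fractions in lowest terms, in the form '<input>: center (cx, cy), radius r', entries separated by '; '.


a1: center (-11/24, -13/24), radius 1/120; a2: center (-1/2, -1/4), radius 1/9; a3: center (1/18, -7/36), radius 1/90; a4: center (-23/48, -11/24), radius 1/120; a5: center (1/36, -1/4), radius 1/90

Each a-disk chains the slot maps above it in w3; radii multiply.
for a4, the 2-step affine chain lands on center (-23/48, -11/24), radius 1/120
for a1, the 2-step affine chain lands on center (-11/24, -13/24), radius 1/120
for a2, the 1-step affine chain lands on center (-1/2, -1/4), radius 1/9
for a3, the 2-step affine chain lands on center (1/18, -7/36), radius 1/90
for a5, the 2-step affine chain lands on center (1/36, -1/4), radius 1/90


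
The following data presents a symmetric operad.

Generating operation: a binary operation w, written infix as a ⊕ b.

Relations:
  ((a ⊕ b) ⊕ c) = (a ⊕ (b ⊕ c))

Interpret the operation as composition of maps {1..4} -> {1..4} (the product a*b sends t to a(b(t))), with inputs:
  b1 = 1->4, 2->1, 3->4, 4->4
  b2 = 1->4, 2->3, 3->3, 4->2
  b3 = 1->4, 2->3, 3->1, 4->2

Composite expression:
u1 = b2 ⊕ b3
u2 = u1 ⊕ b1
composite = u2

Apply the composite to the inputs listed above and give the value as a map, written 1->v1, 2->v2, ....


1->3, 2->2, 3->3, 4->3
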